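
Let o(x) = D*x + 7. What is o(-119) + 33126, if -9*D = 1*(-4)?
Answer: 297721/9 ≈ 33080.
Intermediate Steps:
D = 4/9 (D = -(-4)/9 = -⅑*(-4) = 4/9 ≈ 0.44444)
o(x) = 7 + 4*x/9 (o(x) = 4*x/9 + 7 = 7 + 4*x/9)
o(-119) + 33126 = (7 + (4/9)*(-119)) + 33126 = (7 - 476/9) + 33126 = -413/9 + 33126 = 297721/9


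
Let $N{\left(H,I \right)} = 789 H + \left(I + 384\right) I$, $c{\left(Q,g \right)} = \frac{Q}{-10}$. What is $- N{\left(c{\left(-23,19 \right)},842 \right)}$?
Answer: $- \frac{10341067}{10} \approx -1.0341 \cdot 10^{6}$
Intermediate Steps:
$c{\left(Q,g \right)} = - \frac{Q}{10}$ ($c{\left(Q,g \right)} = Q \left(- \frac{1}{10}\right) = - \frac{Q}{10}$)
$N{\left(H,I \right)} = 789 H + I \left(384 + I\right)$ ($N{\left(H,I \right)} = 789 H + \left(384 + I\right) I = 789 H + I \left(384 + I\right)$)
$- N{\left(c{\left(-23,19 \right)},842 \right)} = - (842^{2} + 384 \cdot 842 + 789 \left(\left(- \frac{1}{10}\right) \left(-23\right)\right)) = - (708964 + 323328 + 789 \cdot \frac{23}{10}) = - (708964 + 323328 + \frac{18147}{10}) = \left(-1\right) \frac{10341067}{10} = - \frac{10341067}{10}$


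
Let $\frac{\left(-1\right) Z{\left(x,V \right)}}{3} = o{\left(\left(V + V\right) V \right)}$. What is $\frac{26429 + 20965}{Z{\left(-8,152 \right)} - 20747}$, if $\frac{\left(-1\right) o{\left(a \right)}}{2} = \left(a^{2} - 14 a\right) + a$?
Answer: $\frac{47394}{12807450613} \approx 3.7005 \cdot 10^{-6}$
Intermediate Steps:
$o{\left(a \right)} = - 2 a^{2} + 26 a$ ($o{\left(a \right)} = - 2 \left(\left(a^{2} - 14 a\right) + a\right) = - 2 \left(a^{2} - 13 a\right) = - 2 a^{2} + 26 a$)
$Z{\left(x,V \right)} = - 12 V^{2} \left(13 - 2 V^{2}\right)$ ($Z{\left(x,V \right)} = - 3 \cdot 2 \left(V + V\right) V \left(13 - \left(V + V\right) V\right) = - 3 \cdot 2 \cdot 2 V V \left(13 - 2 V V\right) = - 3 \cdot 2 \cdot 2 V^{2} \left(13 - 2 V^{2}\right) = - 3 \cdot 4 V^{2} \left(13 - 2 V^{2}\right) = - 12 V^{2} \left(13 - 2 V^{2}\right)$)
$\frac{26429 + 20965}{Z{\left(-8,152 \right)} - 20747} = \frac{26429 + 20965}{152^{2} \left(-156 + 24 \cdot 152^{2}\right) - 20747} = \frac{47394}{23104 \left(-156 + 24 \cdot 23104\right) - 20747} = \frac{47394}{23104 \left(-156 + 554496\right) - 20747} = \frac{47394}{23104 \cdot 554340 - 20747} = \frac{47394}{12807471360 - 20747} = \frac{47394}{12807450613}$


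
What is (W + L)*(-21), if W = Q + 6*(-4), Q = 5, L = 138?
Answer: -2499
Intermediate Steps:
W = -19 (W = 5 + 6*(-4) = 5 - 24 = -19)
(W + L)*(-21) = (-19 + 138)*(-21) = 119*(-21) = -2499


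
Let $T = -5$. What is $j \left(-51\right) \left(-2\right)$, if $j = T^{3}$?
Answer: $-12750$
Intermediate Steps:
$j = -125$ ($j = \left(-5\right)^{3} = -125$)
$j \left(-51\right) \left(-2\right) = \left(-125\right) \left(-51\right) \left(-2\right) = 6375 \left(-2\right) = -12750$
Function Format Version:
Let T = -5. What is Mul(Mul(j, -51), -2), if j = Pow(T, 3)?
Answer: -12750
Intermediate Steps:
j = -125 (j = Pow(-5, 3) = -125)
Mul(Mul(j, -51), -2) = Mul(Mul(-125, -51), -2) = Mul(6375, -2) = -12750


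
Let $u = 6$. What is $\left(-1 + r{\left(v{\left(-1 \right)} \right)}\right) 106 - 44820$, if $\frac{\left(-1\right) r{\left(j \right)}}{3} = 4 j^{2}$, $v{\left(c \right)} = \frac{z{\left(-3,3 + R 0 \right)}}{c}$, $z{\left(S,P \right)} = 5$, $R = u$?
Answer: $-76726$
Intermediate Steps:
$R = 6$
$v{\left(c \right)} = \frac{5}{c}$
$r{\left(j \right)} = - 12 j^{2}$ ($r{\left(j \right)} = - 3 \cdot 4 j^{2} = - 12 j^{2}$)
$\left(-1 + r{\left(v{\left(-1 \right)} \right)}\right) 106 - 44820 = \left(-1 - 12 \left(\frac{5}{-1}\right)^{2}\right) 106 - 44820 = \left(-1 - 12 \left(5 \left(-1\right)\right)^{2}\right) 106 - 44820 = \left(-1 - 12 \left(-5\right)^{2}\right) 106 - 44820 = \left(-1 - 300\right) 106 - 44820 = \left(-301\right) 106 - 44820 = -31906 - 44820 = -76726$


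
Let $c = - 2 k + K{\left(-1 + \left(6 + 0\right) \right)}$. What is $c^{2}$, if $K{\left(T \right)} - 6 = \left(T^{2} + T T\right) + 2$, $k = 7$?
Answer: $1936$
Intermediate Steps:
$K{\left(T \right)} = 8 + 2 T^{2}$ ($K{\left(T \right)} = 6 + \left(\left(T^{2} + T T\right) + 2\right) = 6 + \left(\left(T^{2} + T^{2}\right) + 2\right) = 6 + \left(2 T^{2} + 2\right) = 6 + \left(2 + 2 T^{2}\right) = 8 + 2 T^{2}$)
$c = 44$ ($c = \left(-2\right) 7 + \left(8 + 2 \left(-1 + \left(6 + 0\right)\right)^{2}\right) = -14 + \left(8 + 2 \left(-1 + 6\right)^{2}\right) = -14 + \left(8 + 2 \cdot 5^{2}\right) = -14 + \left(8 + 2 \cdot 25\right) = -14 + \left(8 + 50\right) = -14 + 58 = 44$)
$c^{2} = 44^{2} = 1936$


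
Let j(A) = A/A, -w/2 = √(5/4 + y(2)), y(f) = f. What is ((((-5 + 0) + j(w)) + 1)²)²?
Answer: 81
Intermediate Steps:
w = -√13 (w = -2*√(5/4 + 2) = -√13 ≈ -3.6056)
j(A) = 1
((((-5 + 0) + j(w)) + 1)²)² = ((((-5 + 0) + 1) + 1)²)² = (((-5 + 1) + 1)²)² = ((-4 + 1)²)² = ((-3)²)² = 9² = 81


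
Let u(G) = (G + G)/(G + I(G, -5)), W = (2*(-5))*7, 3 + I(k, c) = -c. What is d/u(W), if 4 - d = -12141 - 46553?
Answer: 997866/35 ≈ 28510.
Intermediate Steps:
d = 58698 (d = 4 - (-12141 - 46553) = 4 - 1*(-58694) = 4 + 58694 = 58698)
I(k, c) = -3 - c
W = -70 (W = -10*7 = -70)
u(G) = 2*G/(2 + G) (u(G) = (G + G)/(G + (-3 - 1*(-5))) = (2*G)/(G + (-3 + 5)) = (2*G)/(G + 2) = (2*G)/(2 + G) = 2*G/(2 + G))
d/u(W) = 58698/((2*(-70)/(2 - 70))) = 58698/((2*(-70)/(-68))) = 58698/((2*(-70)*(-1/68))) = 58698/(35/17) = 58698*(17/35) = 997866/35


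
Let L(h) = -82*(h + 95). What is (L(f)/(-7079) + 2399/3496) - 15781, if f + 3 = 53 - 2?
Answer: -390493115087/24748184 ≈ -15779.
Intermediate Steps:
f = 48 (f = -3 + (53 - 2) = -3 + 51 = 48)
L(h) = -7790 - 82*h (L(h) = -82*(95 + h) = -7790 - 82*h)
(L(f)/(-7079) + 2399/3496) - 15781 = ((-7790 - 82*48)/(-7079) + 2399/3496) - 15781 = ((-7790 - 3936)*(-1/7079) + 2399*(1/3496)) - 15781 = (-11726*(-1/7079) + 2399/3496) - 15781 = (11726/7079 + 2399/3496) - 15781 = 57976617/24748184 - 15781 = -390493115087/24748184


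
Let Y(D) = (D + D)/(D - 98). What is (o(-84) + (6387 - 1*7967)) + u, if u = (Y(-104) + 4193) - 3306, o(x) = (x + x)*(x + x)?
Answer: 2780735/101 ≈ 27532.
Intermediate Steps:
Y(D) = 2*D/(-98 + D) (Y(D) = (2*D)/(-98 + D) = 2*D/(-98 + D))
o(x) = 4*x**2 (o(x) = (2*x)*(2*x) = 4*x**2)
u = 89691/101 (u = (2*(-104)/(-98 - 104) + 4193) - 3306 = (2*(-104)/(-202) + 4193) - 3306 = (2*(-104)*(-1/202) + 4193) - 3306 = (104/101 + 4193) - 3306 = 423597/101 - 3306 = 89691/101 ≈ 888.03)
(o(-84) + (6387 - 1*7967)) + u = (4*(-84)**2 + (6387 - 1*7967)) + 89691/101 = (4*7056 + (6387 - 7967)) + 89691/101 = (28224 - 1580) + 89691/101 = 26644 + 89691/101 = 2780735/101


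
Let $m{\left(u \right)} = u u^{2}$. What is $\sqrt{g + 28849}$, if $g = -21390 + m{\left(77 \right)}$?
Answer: $2 \sqrt{115998} \approx 681.17$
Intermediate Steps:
$m{\left(u \right)} = u^{3}$
$g = 435143$ ($g = -21390 + 77^{3} = -21390 + 456533 = 435143$)
$\sqrt{g + 28849} = \sqrt{435143 + 28849} = \sqrt{463992} = 2 \sqrt{115998}$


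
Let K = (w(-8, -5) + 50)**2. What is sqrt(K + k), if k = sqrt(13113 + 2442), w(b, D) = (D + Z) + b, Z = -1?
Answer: sqrt(1296 + sqrt(15555)) ≈ 37.692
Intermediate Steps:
w(b, D) = -1 + D + b (w(b, D) = (D - 1) + b = (-1 + D) + b = -1 + D + b)
K = 1296 (K = ((-1 - 5 - 8) + 50)**2 = (-14 + 50)**2 = 36**2 = 1296)
k = sqrt(15555) ≈ 124.72
sqrt(K + k) = sqrt(1296 + sqrt(15555))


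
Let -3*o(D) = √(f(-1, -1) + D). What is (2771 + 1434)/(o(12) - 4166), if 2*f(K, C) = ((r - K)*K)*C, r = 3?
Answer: -15766227/15619999 + 2523*√14/31239998 ≈ -1.0091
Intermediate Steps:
f(K, C) = C*K*(3 - K)/2 (f(K, C) = (((3 - K)*K)*C)/2 = ((K*(3 - K))*C)/2 = (C*K*(3 - K))/2 = C*K*(3 - K)/2)
o(D) = -√(2 + D)/3 (o(D) = -√((½)*(-1)*(-1)*(3 - 1*(-1)) + D)/3 = -√((½)*(-1)*(-1)*(3 + 1) + D)/3 = -√((½)*(-1)*(-1)*4 + D)/3 = -√(2 + D)/3)
(2771 + 1434)/(o(12) - 4166) = (2771 + 1434)/(-√(2 + 12)/3 - 4166) = 4205/(-√14/3 - 4166) = 4205/(-4166 - √14/3)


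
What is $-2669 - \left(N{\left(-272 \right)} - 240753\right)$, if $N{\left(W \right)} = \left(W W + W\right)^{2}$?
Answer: $-5433220860$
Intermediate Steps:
$N{\left(W \right)} = \left(W + W^{2}\right)^{2}$ ($N{\left(W \right)} = \left(W^{2} + W\right)^{2} = \left(W + W^{2}\right)^{2}$)
$-2669 - \left(N{\left(-272 \right)} - 240753\right) = -2669 - \left(\left(-272\right)^{2} \left(1 - 272\right)^{2} - 240753\right) = -2669 - \left(73984 \left(-271\right)^{2} - 240753\right) = -2669 - \left(73984 \cdot 73441 - 240753\right) = -2669 - \left(5433458944 - 240753\right) = -2669 - 5433218191 = -5433220860$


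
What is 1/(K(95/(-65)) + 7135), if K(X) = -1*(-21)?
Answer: 1/7156 ≈ 0.00013974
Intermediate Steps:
K(X) = 21
1/(K(95/(-65)) + 7135) = 1/(21 + 7135) = 1/7156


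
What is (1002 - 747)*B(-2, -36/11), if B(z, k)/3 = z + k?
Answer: -44370/11 ≈ -4033.6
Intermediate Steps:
B(z, k) = 3*k + 3*z (B(z, k) = 3*(z + k) = 3*(k + z) = 3*k + 3*z)
(1002 - 747)*B(-2, -36/11) = (1002 - 747)*(3*(-36/11) + 3*(-2)) = 255*(3*(-36*1/11) - 6) = 255*(3*(-36/11) - 6) = 255*(-108/11 - 6) = 255*(-174/11) = -44370/11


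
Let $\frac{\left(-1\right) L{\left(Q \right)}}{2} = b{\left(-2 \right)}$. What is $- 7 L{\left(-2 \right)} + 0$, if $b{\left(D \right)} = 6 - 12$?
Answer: $-84$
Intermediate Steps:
$b{\left(D \right)} = -6$ ($b{\left(D \right)} = 6 - 12 = -6$)
$L{\left(Q \right)} = 12$ ($L{\left(Q \right)} = \left(-2\right) \left(-6\right) = 12$)
$- 7 L{\left(-2 \right)} + 0 = \left(-7\right) 12 + 0 = -84 + 0 = -84$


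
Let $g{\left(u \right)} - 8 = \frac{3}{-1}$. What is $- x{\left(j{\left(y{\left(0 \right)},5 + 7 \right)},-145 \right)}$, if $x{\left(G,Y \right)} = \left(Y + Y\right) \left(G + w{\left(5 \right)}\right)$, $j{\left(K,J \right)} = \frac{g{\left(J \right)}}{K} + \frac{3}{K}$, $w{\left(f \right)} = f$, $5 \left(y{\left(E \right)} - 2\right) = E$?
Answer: $2610$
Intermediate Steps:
$y{\left(E \right)} = 2 + \frac{E}{5}$
$g{\left(u \right)} = 5$ ($g{\left(u \right)} = 8 + \frac{3}{-1} = 8 + 3 \left(-1\right) = 8 - 3 = 5$)
$j{\left(K,J \right)} = \frac{8}{K}$ ($j{\left(K,J \right)} = \frac{5}{K} + \frac{3}{K} = \frac{8}{K}$)
$x{\left(G,Y \right)} = 2 Y \left(5 + G\right)$ ($x{\left(G,Y \right)} = \left(Y + Y\right) \left(G + 5\right) = 2 Y \left(5 + G\right)$)
$- x{\left(j{\left(y{\left(0 \right)},5 + 7 \right)},-145 \right)} = - 2 \left(-145\right) \left(5 + \frac{8}{2 + \frac{1}{5} \cdot 0}\right) = - 2 \left(-145\right) \left(5 + \frac{8}{2 + 0}\right) = - 2 \left(-145\right) \left(5 + \frac{8}{2}\right) = - 2 \left(-145\right) \left(5 + 8 \cdot \frac{1}{2}\right) = - 2 \left(-145\right) \left(5 + 4\right) = - 2 \left(-145\right) 9 = \left(-1\right) \left(-2610\right) = 2610$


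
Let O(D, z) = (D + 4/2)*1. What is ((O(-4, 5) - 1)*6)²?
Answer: 324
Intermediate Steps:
O(D, z) = 2 + D (O(D, z) = (D + 4*(½))*1 = (D + 2)*1 = (2 + D)*1 = 2 + D)
((O(-4, 5) - 1)*6)² = (((2 - 4) - 1)*6)² = ((-2 - 1)*6)² = (-3*6)² = (-18)² = 324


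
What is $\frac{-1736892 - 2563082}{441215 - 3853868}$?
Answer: $\frac{4299974}{3412653} \approx 1.26$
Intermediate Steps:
$\frac{-1736892 - 2563082}{441215 - 3853868} = - \frac{4299974}{-3412653} = \left(-4299974\right) \left(- \frac{1}{3412653}\right) = \frac{4299974}{3412653}$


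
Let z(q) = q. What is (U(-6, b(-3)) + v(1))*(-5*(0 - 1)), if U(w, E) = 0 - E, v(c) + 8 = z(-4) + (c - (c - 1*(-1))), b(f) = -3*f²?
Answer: 70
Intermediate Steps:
v(c) = -13 (v(c) = -8 + (-4 + (c - (c - 1*(-1)))) = -8 + (-4 + (c - (c + 1))) = -8 + (-4 + (c - (1 + c))) = -8 + (-4 + (c + (-1 - c))) = -8 + (-4 - 1) = -8 - 5 = -13)
U(w, E) = -E
(U(-6, b(-3)) + v(1))*(-5*(0 - 1)) = (-(-3)*(-3)² - 13)*(-5*(0 - 1)) = (-(-3)*9 - 13)*(-5*(-1)) = (-1*(-27) - 13)*5 = (27 - 13)*5 = 14*5 = 70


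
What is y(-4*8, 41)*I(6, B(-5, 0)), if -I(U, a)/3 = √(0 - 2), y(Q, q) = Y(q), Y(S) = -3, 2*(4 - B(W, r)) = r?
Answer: 9*I*√2 ≈ 12.728*I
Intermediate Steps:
B(W, r) = 4 - r/2
y(Q, q) = -3
I(U, a) = -3*I*√2 (I(U, a) = -3*√(0 - 2) = -3*I*√2)
y(-4*8, 41)*I(6, B(-5, 0)) = -(-9)*I*√2 = 9*I*√2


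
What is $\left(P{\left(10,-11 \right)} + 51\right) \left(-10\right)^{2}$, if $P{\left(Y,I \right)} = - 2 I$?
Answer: $7300$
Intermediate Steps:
$\left(P{\left(10,-11 \right)} + 51\right) \left(-10\right)^{2} = \left(\left(-2\right) \left(-11\right) + 51\right) \left(-10\right)^{2} = \left(22 + 51\right) 100 = 73 \cdot 100 = 7300$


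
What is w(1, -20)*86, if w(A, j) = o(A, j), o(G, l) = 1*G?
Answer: 86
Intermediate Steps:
o(G, l) = G
w(A, j) = A
w(1, -20)*86 = 1*86 = 86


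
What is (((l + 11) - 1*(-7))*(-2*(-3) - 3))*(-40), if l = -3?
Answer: -1800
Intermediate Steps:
(((l + 11) - 1*(-7))*(-2*(-3) - 3))*(-40) = (((-3 + 11) - 1*(-7))*(-2*(-3) - 3))*(-40) = ((8 + 7)*(6 - 3))*(-40) = (15*3)*(-40) = 45*(-40) = -1800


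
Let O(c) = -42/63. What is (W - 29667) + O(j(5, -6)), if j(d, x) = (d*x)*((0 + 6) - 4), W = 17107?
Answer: -37682/3 ≈ -12561.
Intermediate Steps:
j(d, x) = 2*d*x (j(d, x) = (d*x)*(6 - 4) = (d*x)*2 = 2*d*x)
O(c) = -2/3 (O(c) = -42*1/63 = -2/3)
(W - 29667) + O(j(5, -6)) = (17107 - 29667) - 2/3 = -12560 - 2/3 = -37682/3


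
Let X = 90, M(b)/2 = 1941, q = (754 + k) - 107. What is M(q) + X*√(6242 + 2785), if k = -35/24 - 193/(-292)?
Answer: 3882 + 270*√1003 ≈ 12433.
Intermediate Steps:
k = -1397/1752 (k = -35*1/24 - 193*(-1/292) = -35/24 + 193/292 = -1397/1752 ≈ -0.79737)
q = 1132147/1752 (q = (754 - 1397/1752) - 107 = 1319611/1752 - 107 = 1132147/1752 ≈ 646.20)
M(b) = 3882 (M(b) = 2*1941 = 3882)
M(q) + X*√(6242 + 2785) = 3882 + 90*√(6242 + 2785) = 3882 + 90*√9027 = 3882 + 90*(3*√1003) = 3882 + 270*√1003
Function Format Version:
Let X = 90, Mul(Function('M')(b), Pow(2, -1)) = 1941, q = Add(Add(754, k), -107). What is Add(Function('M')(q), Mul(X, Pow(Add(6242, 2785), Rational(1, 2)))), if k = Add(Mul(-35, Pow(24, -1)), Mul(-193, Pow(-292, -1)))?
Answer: Add(3882, Mul(270, Pow(1003, Rational(1, 2)))) ≈ 12433.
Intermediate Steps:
k = Rational(-1397, 1752) (k = Add(Mul(-35, Rational(1, 24)), Mul(-193, Rational(-1, 292))) = Add(Rational(-35, 24), Rational(193, 292)) = Rational(-1397, 1752) ≈ -0.79737)
q = Rational(1132147, 1752) (q = Add(Add(754, Rational(-1397, 1752)), -107) = Add(Rational(1319611, 1752), -107) = Rational(1132147, 1752) ≈ 646.20)
Function('M')(b) = 3882 (Function('M')(b) = Mul(2, 1941) = 3882)
Add(Function('M')(q), Mul(X, Pow(Add(6242, 2785), Rational(1, 2)))) = Add(3882, Mul(90, Pow(Add(6242, 2785), Rational(1, 2)))) = Add(3882, Mul(90, Pow(9027, Rational(1, 2)))) = Add(3882, Mul(90, Mul(3, Pow(1003, Rational(1, 2))))) = Add(3882, Mul(270, Pow(1003, Rational(1, 2))))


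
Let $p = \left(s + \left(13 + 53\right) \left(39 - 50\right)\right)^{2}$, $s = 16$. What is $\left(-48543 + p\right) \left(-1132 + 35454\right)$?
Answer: $15635627354$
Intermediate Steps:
$p = 504100$ ($p = \left(16 + \left(13 + 53\right) \left(39 - 50\right)\right)^{2} = \left(16 + 66 \left(-11\right)\right)^{2} = \left(16 - 726\right)^{2} = \left(-710\right)^{2} = 504100$)
$\left(-48543 + p\right) \left(-1132 + 35454\right) = \left(-48543 + 504100\right) \left(-1132 + 35454\right) = 455557 \cdot 34322 = 15635627354$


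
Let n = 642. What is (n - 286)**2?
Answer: 126736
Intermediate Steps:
(n - 286)**2 = (642 - 286)**2 = 356**2 = 126736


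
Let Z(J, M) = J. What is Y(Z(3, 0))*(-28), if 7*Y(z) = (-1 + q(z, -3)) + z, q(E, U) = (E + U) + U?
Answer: 4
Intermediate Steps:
q(E, U) = E + 2*U
Y(z) = -1 + 2*z/7 (Y(z) = ((-1 + (z + 2*(-3))) + z)/7 = ((-1 + (z - 6)) + z)/7 = ((-1 + (-6 + z)) + z)/7 = ((-7 + z) + z)/7 = (-7 + 2*z)/7 = -1 + 2*z/7)
Y(Z(3, 0))*(-28) = (-1 + (2/7)*3)*(-28) = (-1 + 6/7)*(-28) = -1/7*(-28) = 4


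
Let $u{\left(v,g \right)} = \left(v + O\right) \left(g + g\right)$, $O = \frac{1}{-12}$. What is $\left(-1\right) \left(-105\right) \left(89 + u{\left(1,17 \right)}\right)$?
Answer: $\frac{25235}{2} \approx 12618.0$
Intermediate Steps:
$O = - \frac{1}{12} \approx -0.083333$
$u{\left(v,g \right)} = 2 g \left(- \frac{1}{12} + v\right)$ ($u{\left(v,g \right)} = \left(v - \frac{1}{12}\right) \left(g + g\right) = \left(- \frac{1}{12} + v\right) 2 g = 2 g \left(- \frac{1}{12} + v\right)$)
$\left(-1\right) \left(-105\right) \left(89 + u{\left(1,17 \right)}\right) = \left(-1\right) \left(-105\right) \left(89 + \frac{1}{6} \cdot 17 \left(-1 + 12 \cdot 1\right)\right) = 105 \left(89 + \frac{1}{6} \cdot 17 \left(-1 + 12\right)\right) = 105 \left(89 + \frac{1}{6} \cdot 17 \cdot 11\right) = 105 \left(89 + \frac{187}{6}\right) = 105 \cdot \frac{721}{6} = \frac{25235}{2}$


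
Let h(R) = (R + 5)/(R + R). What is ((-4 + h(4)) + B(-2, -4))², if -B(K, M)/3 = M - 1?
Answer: 9409/64 ≈ 147.02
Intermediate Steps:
B(K, M) = 3 - 3*M (B(K, M) = -3*(M - 1) = -3*(-1 + M) = 3 - 3*M)
h(R) = (5 + R)/(2*R) (h(R) = (5 + R)/((2*R)) = (5 + R)*(1/(2*R)) = (5 + R)/(2*R))
((-4 + h(4)) + B(-2, -4))² = ((-4 + (½)*(5 + 4)/4) + (3 - 3*(-4)))² = ((-4 + (½)*(¼)*9) + (3 + 12))² = ((-4 + 9/8) + 15)² = (-23/8 + 15)² = (97/8)² = 9409/64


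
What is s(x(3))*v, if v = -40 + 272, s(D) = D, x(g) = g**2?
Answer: 2088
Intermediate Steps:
v = 232
s(x(3))*v = 3**2*232 = 9*232 = 2088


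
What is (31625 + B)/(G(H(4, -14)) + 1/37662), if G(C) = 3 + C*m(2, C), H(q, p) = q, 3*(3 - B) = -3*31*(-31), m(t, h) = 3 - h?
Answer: -88844658/2897 ≈ -30668.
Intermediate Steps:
B = -958 (B = 3 - (-3*31)*(-31)/3 = 3 - (-31)*(-31) = 3 - 1/3*2883 = 3 - 961 = -958)
G(C) = 3 + C*(3 - C)
(31625 + B)/(G(H(4, -14)) + 1/37662) = (31625 - 958)/((3 - 1*4*(-3 + 4)) + 1/37662) = 30667/((3 - 1*4*1) + 1/37662) = 30667/((3 - 4) + 1/37662) = 30667/(-1 + 1/37662) = 30667/(-37661/37662) = 30667*(-37662/37661) = -88844658/2897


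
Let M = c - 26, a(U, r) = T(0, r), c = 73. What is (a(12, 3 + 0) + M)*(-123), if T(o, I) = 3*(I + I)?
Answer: -7995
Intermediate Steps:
T(o, I) = 6*I (T(o, I) = 3*(2*I) = 6*I)
a(U, r) = 6*r
M = 47 (M = 73 - 26 = 47)
(a(12, 3 + 0) + M)*(-123) = (6*(3 + 0) + 47)*(-123) = (6*3 + 47)*(-123) = (18 + 47)*(-123) = 65*(-123) = -7995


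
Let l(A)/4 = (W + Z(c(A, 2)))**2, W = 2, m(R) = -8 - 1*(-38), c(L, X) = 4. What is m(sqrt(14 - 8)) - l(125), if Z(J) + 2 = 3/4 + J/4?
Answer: 71/4 ≈ 17.750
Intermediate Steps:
m(R) = 30 (m(R) = -8 + 38 = 30)
Z(J) = -5/4 + J/4 (Z(J) = -2 + (3/4 + J/4) = -5/4 + J/4)
l(A) = 49/4 (l(A) = 4*(2 + (-5/4 + (1/4)*4))**2 = 4*(2 + (-5/4 + 1))**2 = 4*(2 - 1/4)**2 = 4*(7/4)**2 = 4*(49/16) = 49/4)
m(sqrt(14 - 8)) - l(125) = 30 - 1*49/4 = 30 - 49/4 = 71/4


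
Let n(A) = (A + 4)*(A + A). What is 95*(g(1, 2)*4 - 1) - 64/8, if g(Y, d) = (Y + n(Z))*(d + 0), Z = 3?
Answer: 32577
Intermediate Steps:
n(A) = 2*A*(4 + A) (n(A) = (4 + A)*(2*A) = 2*A*(4 + A))
g(Y, d) = d*(42 + Y) (g(Y, d) = (Y + 2*3*(4 + 3))*(d + 0) = (Y + 2*3*7)*d = (Y + 42)*d = (42 + Y)*d = d*(42 + Y))
95*(g(1, 2)*4 - 1) - 64/8 = 95*((2*(42 + 1))*4 - 1) - 64/8 = 95*((2*43)*4 - 1) - 64*1/8 = 95*(86*4 - 1) - 8 = 95*(344 - 1) - 8 = 95*343 - 8 = 32585 - 8 = 32577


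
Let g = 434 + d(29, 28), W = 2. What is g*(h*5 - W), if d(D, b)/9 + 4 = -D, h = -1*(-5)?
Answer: 3151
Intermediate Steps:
h = 5
d(D, b) = -36 - 9*D (d(D, b) = -36 + 9*(-D) = -36 - 9*D)
g = 137 (g = 434 + (-36 - 9*29) = 434 + (-36 - 261) = 434 - 297 = 137)
g*(h*5 - W) = 137*(5*5 - 1*2) = 137*(25 - 2) = 137*23 = 3151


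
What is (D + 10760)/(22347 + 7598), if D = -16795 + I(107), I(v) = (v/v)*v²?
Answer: 5414/29945 ≈ 0.18080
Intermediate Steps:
I(v) = v² (I(v) = 1*v² = v²)
D = -5346 (D = -16795 + 107² = -16795 + 11449 = -5346)
(D + 10760)/(22347 + 7598) = (-5346 + 10760)/(22347 + 7598) = 5414/29945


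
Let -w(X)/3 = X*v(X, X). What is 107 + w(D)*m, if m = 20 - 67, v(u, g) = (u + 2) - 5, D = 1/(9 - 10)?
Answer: 671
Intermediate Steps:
D = -1 (D = 1/(-1) = -1)
v(u, g) = -3 + u (v(u, g) = (2 + u) - 5 = -3 + u)
w(X) = -3*X*(-3 + X)
m = -47
107 + w(D)*m = 107 + (3*(-1)*(3 - 1*(-1)))*(-47) = 107 + (3*(-1)*(3 + 1))*(-47) = 107 + (3*(-1)*4)*(-47) = 107 - 12*(-47) = 107 + 564 = 671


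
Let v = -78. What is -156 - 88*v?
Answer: 6708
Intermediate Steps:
-156 - 88*v = -156 - 88*(-78) = -156 + 6864 = 6708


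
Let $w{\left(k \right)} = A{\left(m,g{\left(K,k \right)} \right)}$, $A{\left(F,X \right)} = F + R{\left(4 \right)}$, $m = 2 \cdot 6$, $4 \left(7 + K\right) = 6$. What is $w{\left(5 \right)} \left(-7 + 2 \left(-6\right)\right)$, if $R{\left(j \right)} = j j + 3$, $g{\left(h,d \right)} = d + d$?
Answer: $-589$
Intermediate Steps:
$K = - \frac{11}{2}$ ($K = -7 + \frac{1}{4} \cdot 6 = -7 + \frac{3}{2} = - \frac{11}{2} \approx -5.5$)
$g{\left(h,d \right)} = 2 d$
$R{\left(j \right)} = 3 + j^{2}$ ($R{\left(j \right)} = j^{2} + 3 = 3 + j^{2}$)
$m = 12$
$A{\left(F,X \right)} = 19 + F$ ($A{\left(F,X \right)} = F + \left(3 + 4^{2}\right) = F + \left(3 + 16\right) = F + 19 = 19 + F$)
$w{\left(k \right)} = 31$ ($w{\left(k \right)} = 19 + 12 = 31$)
$w{\left(5 \right)} \left(-7 + 2 \left(-6\right)\right) = 31 \left(-7 + 2 \left(-6\right)\right) = 31 \left(-7 - 12\right) = 31 \left(-19\right) = -589$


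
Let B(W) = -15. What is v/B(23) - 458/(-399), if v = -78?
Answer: 12664/1995 ≈ 6.3479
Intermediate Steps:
v/B(23) - 458/(-399) = -78/(-15) - 458/(-399) = -78*(-1/15) - 458*(-1/399) = 26/5 + 458/399 = 12664/1995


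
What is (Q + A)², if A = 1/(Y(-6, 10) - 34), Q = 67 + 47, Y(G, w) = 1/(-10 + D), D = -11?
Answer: 6640457121/511225 ≈ 12989.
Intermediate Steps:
Y(G, w) = -1/21 (Y(G, w) = 1/(-10 - 11) = 1/(-21) = -1/21)
Q = 114
A = -21/715 (A = 1/(-1/21 - 34) = 1/(-715/21) = -21/715 ≈ -0.029371)
(Q + A)² = (114 - 21/715)² = (81489/715)² = 6640457121/511225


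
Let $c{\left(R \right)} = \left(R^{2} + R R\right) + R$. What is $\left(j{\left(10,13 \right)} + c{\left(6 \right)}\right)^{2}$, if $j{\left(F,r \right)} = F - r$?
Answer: $5625$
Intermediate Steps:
$c{\left(R \right)} = R + 2 R^{2}$ ($c{\left(R \right)} = \left(R^{2} + R^{2}\right) + R = 2 R^{2} + R = R + 2 R^{2}$)
$\left(j{\left(10,13 \right)} + c{\left(6 \right)}\right)^{2} = \left(\left(10 - 13\right) + 6 \left(1 + 2 \cdot 6\right)\right)^{2} = \left(\left(10 - 13\right) + 6 \left(1 + 12\right)\right)^{2} = \left(-3 + 6 \cdot 13\right)^{2} = \left(-3 + 78\right)^{2} = 75^{2} = 5625$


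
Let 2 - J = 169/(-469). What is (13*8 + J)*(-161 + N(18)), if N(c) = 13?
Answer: -7382684/469 ≈ -15741.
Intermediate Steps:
J = 1107/469 (J = 2 - 169/(-469) = 2 - 169*(-1)/469 = 2 - 1*(-169/469) = 2 + 169/469 = 1107/469 ≈ 2.3603)
(13*8 + J)*(-161 + N(18)) = (13*8 + 1107/469)*(-161 + 13) = (104 + 1107/469)*(-148) = (49883/469)*(-148) = -7382684/469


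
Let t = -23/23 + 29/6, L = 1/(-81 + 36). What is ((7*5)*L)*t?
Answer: -161/54 ≈ -2.9815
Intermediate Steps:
L = -1/45 (L = 1/(-45) = -1/45 ≈ -0.022222)
t = 23/6 (t = -23*1/23 + 29*(1/6) = -1 + 29/6 = 23/6 ≈ 3.8333)
((7*5)*L)*t = ((7*5)*(-1/45))*(23/6) = (35*(-1/45))*(23/6) = -7/9*23/6 = -161/54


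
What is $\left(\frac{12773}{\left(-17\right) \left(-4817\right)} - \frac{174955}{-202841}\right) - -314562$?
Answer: $\frac{5225032236580826}{16610446649} \approx 3.1456 \cdot 10^{5}$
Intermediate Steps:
$\left(\frac{12773}{\left(-17\right) \left(-4817\right)} - \frac{174955}{-202841}\right) - -314562 = \left(\frac{12773}{81889} - - \frac{174955}{202841}\right) + 314562 = \left(12773 \cdot \frac{1}{81889} + \frac{174955}{202841}\right) + 314562 = \left(\frac{12773}{81889} + \frac{174955}{202841}\right) + 314562 = \frac{16917778088}{16610446649} + 314562 = \frac{5225032236580826}{16610446649}$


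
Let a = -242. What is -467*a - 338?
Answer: 112676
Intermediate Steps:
-467*a - 338 = -467*(-242) - 338 = 113014 - 338 = 112676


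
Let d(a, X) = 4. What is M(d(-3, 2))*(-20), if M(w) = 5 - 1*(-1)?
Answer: -120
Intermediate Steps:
M(w) = 6 (M(w) = 5 + 1 = 6)
M(d(-3, 2))*(-20) = 6*(-20) = -120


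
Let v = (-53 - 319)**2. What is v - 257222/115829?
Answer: 2289803302/16547 ≈ 1.3838e+5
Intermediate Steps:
v = 138384 (v = (-372)**2 = 138384)
v - 257222/115829 = 138384 - 257222/115829 = 138384 - 257222*1/115829 = 138384 - 36746/16547 = 2289803302/16547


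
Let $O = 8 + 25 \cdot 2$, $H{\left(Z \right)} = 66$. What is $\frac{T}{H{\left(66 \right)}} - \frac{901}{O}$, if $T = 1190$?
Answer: $\frac{4777}{1914} \approx 2.4958$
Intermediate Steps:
$O = 58$ ($O = 8 + 50 = 58$)
$\frac{T}{H{\left(66 \right)}} - \frac{901}{O} = \frac{1190}{66} - \frac{901}{58} = 1190 \cdot \frac{1}{66} - \frac{901}{58} = \frac{595}{33} - \frac{901}{58} = \frac{4777}{1914}$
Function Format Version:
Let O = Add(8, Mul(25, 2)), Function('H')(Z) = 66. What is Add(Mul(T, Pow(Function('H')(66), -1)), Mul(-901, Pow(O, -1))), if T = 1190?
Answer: Rational(4777, 1914) ≈ 2.4958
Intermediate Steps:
O = 58 (O = Add(8, 50) = 58)
Add(Mul(T, Pow(Function('H')(66), -1)), Mul(-901, Pow(O, -1))) = Add(Mul(1190, Pow(66, -1)), Mul(-901, Pow(58, -1))) = Add(Mul(1190, Rational(1, 66)), Mul(-901, Rational(1, 58))) = Add(Rational(595, 33), Rational(-901, 58)) = Rational(4777, 1914)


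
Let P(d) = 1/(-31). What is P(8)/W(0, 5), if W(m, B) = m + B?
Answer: -1/155 ≈ -0.0064516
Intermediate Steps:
P(d) = -1/31
W(m, B) = B + m
P(8)/W(0, 5) = -1/(31*(5 + 0)) = -1/31/5 = -1/31*⅕ = -1/155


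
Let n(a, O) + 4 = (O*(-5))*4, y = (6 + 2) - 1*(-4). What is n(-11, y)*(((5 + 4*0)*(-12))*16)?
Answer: 234240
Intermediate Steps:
y = 12 (y = 8 + 4 = 12)
n(a, O) = -4 - 20*O (n(a, O) = -4 + (O*(-5))*4 = -4 - 5*O*4 = -4 - 20*O)
n(-11, y)*(((5 + 4*0)*(-12))*16) = (-4 - 20*12)*(((5 + 4*0)*(-12))*16) = (-4 - 240)*(((5 + 0)*(-12))*16) = -244*5*(-12)*16 = -(-14640)*16 = -244*(-960) = 234240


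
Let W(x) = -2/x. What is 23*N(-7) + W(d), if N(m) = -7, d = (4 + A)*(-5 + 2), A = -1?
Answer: -1447/9 ≈ -160.78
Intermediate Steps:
d = -9 (d = (4 - 1)*(-5 + 2) = 3*(-3) = -9)
23*N(-7) + W(d) = 23*(-7) - 2/(-9) = -161 - 2*(-1/9) = -161 + 2/9 = -1447/9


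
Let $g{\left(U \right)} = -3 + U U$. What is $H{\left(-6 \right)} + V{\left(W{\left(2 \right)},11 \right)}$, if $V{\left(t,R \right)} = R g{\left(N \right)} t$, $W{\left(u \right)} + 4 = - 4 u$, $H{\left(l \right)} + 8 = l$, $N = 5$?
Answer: $-2918$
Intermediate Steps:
$H{\left(l \right)} = -8 + l$
$W{\left(u \right)} = -4 - 4 u$
$g{\left(U \right)} = -3 + U^{2}$
$V{\left(t,R \right)} = 22 R t$ ($V{\left(t,R \right)} = R \left(-3 + 5^{2}\right) t = R \left(-3 + 25\right) t = R 22 t = 22 R t$)
$H{\left(-6 \right)} + V{\left(W{\left(2 \right)},11 \right)} = \left(-8 - 6\right) + 22 \cdot 11 \left(-4 - 8\right) = -14 + 22 \cdot 11 \left(-4 - 8\right) = -14 + 22 \cdot 11 \left(-12\right) = -14 - 2904 = -2918$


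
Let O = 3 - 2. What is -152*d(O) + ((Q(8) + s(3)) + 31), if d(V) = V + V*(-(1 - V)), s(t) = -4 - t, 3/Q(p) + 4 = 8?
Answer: -509/4 ≈ -127.25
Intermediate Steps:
Q(p) = ¾ (Q(p) = 3/(-4 + 8) = 3/4 = 3*(¼) = ¾)
O = 1
d(V) = V + V*(-1 + V)
-152*d(O) + ((Q(8) + s(3)) + 31) = -152*1² + ((¾ + (-4 - 1*3)) + 31) = -152*1 + ((¾ + (-4 - 3)) + 31) = -152 + ((¾ - 7) + 31) = -152 + (-25/4 + 31) = -152 + 99/4 = -509/4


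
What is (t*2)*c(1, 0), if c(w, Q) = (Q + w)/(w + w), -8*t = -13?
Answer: 13/8 ≈ 1.6250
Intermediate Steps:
t = 13/8 (t = -⅛*(-13) = 13/8 ≈ 1.6250)
c(w, Q) = (Q + w)/(2*w) (c(w, Q) = (Q + w)/((2*w)) = (Q + w)*(1/(2*w)) = (Q + w)/(2*w))
(t*2)*c(1, 0) = ((13/8)*2)*((½)*(0 + 1)/1) = 13*((½)*1*1)/4 = (13/4)*(½) = 13/8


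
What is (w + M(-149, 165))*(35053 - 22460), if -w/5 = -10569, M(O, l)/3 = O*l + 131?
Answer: -258370581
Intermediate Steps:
M(O, l) = 393 + 3*O*l (M(O, l) = 3*(O*l + 131) = 3*(131 + O*l) = 393 + 3*O*l)
w = 52845 (w = -5*(-10569) = 52845)
(w + M(-149, 165))*(35053 - 22460) = (52845 + (393 + 3*(-149)*165))*(35053 - 22460) = (52845 + (393 - 73755))*12593 = (52845 - 73362)*12593 = -20517*12593 = -258370581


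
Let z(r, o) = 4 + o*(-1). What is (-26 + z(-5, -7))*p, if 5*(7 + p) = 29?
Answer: 18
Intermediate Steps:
p = -6/5 (p = -7 + (⅕)*29 = -7 + 29/5 = -6/5 ≈ -1.2000)
z(r, o) = 4 - o
(-26 + z(-5, -7))*p = (-26 + (4 - 1*(-7)))*(-6/5) = (-26 + (4 + 7))*(-6/5) = (-26 + 11)*(-6/5) = -15*(-6/5) = 18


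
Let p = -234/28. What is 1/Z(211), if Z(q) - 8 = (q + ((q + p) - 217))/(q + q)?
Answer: 5908/50017 ≈ 0.11812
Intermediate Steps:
p = -117/14 (p = -234*1/28 = -117/14 ≈ -8.3571)
Z(q) = 8 + (-3155/14 + 2*q)/(2*q) (Z(q) = 8 + (q + ((q - 117/14) - 217))/(q + q) = 8 + (q + ((-117/14 + q) - 217))/((2*q)) = 8 + (q + (-3155/14 + q))*(1/(2*q)) = 8 + (-3155/14 + 2*q)*(1/(2*q)) = 8 + (-3155/14 + 2*q)/(2*q))
1/Z(211) = 1/(9 - 3155/28/211) = 1/(9 - 3155/28*1/211) = 1/(9 - 3155/5908) = 1/(50017/5908) = 5908/50017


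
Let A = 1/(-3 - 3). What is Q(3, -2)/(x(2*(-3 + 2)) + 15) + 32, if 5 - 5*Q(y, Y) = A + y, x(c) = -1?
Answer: 13453/420 ≈ 32.031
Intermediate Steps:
A = -⅙ (A = 1/(-6) = -⅙ ≈ -0.16667)
Q(y, Y) = 31/30 - y/5 (Q(y, Y) = 1 - (-⅙ + y)/5 = 1 + (1/30 - y/5) = 31/30 - y/5)
Q(3, -2)/(x(2*(-3 + 2)) + 15) + 32 = (31/30 - ⅕*3)/(-1 + 15) + 32 = (31/30 - ⅗)/14 + 32 = (13/30)*(1/14) + 32 = 13/420 + 32 = 13453/420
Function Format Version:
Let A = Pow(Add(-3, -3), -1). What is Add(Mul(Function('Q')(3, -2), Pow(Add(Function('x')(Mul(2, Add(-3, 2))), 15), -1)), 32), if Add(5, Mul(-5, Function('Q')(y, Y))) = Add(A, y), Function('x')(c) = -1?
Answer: Rational(13453, 420) ≈ 32.031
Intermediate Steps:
A = Rational(-1, 6) (A = Pow(-6, -1) = Rational(-1, 6) ≈ -0.16667)
Function('Q')(y, Y) = Add(Rational(31, 30), Mul(Rational(-1, 5), y)) (Function('Q')(y, Y) = Add(1, Mul(Rational(-1, 5), Add(Rational(-1, 6), y))) = Add(1, Add(Rational(1, 30), Mul(Rational(-1, 5), y))) = Add(Rational(31, 30), Mul(Rational(-1, 5), y)))
Add(Mul(Function('Q')(3, -2), Pow(Add(Function('x')(Mul(2, Add(-3, 2))), 15), -1)), 32) = Add(Mul(Add(Rational(31, 30), Mul(Rational(-1, 5), 3)), Pow(Add(-1, 15), -1)), 32) = Add(Mul(Add(Rational(31, 30), Rational(-3, 5)), Pow(14, -1)), 32) = Add(Mul(Rational(13, 30), Rational(1, 14)), 32) = Add(Rational(13, 420), 32) = Rational(13453, 420)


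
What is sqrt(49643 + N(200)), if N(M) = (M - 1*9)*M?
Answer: sqrt(87843) ≈ 296.38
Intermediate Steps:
N(M) = M*(-9 + M) (N(M) = (M - 9)*M = (-9 + M)*M = M*(-9 + M))
sqrt(49643 + N(200)) = sqrt(49643 + 200*(-9 + 200)) = sqrt(49643 + 200*191) = sqrt(49643 + 38200) = sqrt(87843)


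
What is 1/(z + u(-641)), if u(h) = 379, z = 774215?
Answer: 1/774594 ≈ 1.2910e-6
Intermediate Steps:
1/(z + u(-641)) = 1/(774215 + 379) = 1/774594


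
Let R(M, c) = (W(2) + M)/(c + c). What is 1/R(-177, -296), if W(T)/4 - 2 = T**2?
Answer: 592/153 ≈ 3.8693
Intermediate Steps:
W(T) = 8 + 4*T**2
R(M, c) = (24 + M)/(2*c) (R(M, c) = ((8 + 4*2**2) + M)/(c + c) = ((8 + 4*4) + M)/((2*c)) = ((8 + 16) + M)*(1/(2*c)) = (24 + M)*(1/(2*c)) = (24 + M)/(2*c))
1/R(-177, -296) = 1/((1/2)*(24 - 177)/(-296)) = 1/((1/2)*(-1/296)*(-153)) = 1/(153/592) = 592/153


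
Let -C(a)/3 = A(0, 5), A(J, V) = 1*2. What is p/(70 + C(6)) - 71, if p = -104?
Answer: -581/8 ≈ -72.625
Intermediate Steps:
A(J, V) = 2
C(a) = -6 (C(a) = -3*2 = -6)
p/(70 + C(6)) - 71 = -104/(70 - 6) - 71 = -104/64 - 71 = (1/64)*(-104) - 71 = -13/8 - 71 = -581/8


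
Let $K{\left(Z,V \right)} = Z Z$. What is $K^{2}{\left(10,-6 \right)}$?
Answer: $10000$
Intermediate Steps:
$K{\left(Z,V \right)} = Z^{2}$
$K^{2}{\left(10,-6 \right)} = \left(10^{2}\right)^{2} = 100^{2} = 10000$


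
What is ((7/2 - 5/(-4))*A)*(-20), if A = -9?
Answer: 855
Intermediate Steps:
((7/2 - 5/(-4))*A)*(-20) = ((7/2 - 5/(-4))*(-9))*(-20) = ((7*(½) - 5*(-¼))*(-9))*(-20) = ((7/2 + 5/4)*(-9))*(-20) = ((19/4)*(-9))*(-20) = -171/4*(-20) = 855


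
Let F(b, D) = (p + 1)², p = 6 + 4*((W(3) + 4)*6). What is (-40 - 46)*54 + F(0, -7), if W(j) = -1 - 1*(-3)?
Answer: 18157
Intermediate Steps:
W(j) = 2 (W(j) = -1 + 3 = 2)
p = 150 (p = 6 + 4*((2 + 4)*6) = 6 + 4*(6*6) = 6 + 4*36 = 6 + 144 = 150)
F(b, D) = 22801 (F(b, D) = (150 + 1)² = 151² = 22801)
(-40 - 46)*54 + F(0, -7) = (-40 - 46)*54 + 22801 = -86*54 + 22801 = -4644 + 22801 = 18157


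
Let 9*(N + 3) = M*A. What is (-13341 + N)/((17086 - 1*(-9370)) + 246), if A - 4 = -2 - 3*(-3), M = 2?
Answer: -60037/120159 ≈ -0.49965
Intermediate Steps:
A = 11 (A = 4 + (-2 - 3*(-3)) = 4 + (-2 + 9) = 4 + 7 = 11)
N = -5/9 (N = -3 + (2*11)/9 = -3 + (⅑)*22 = -3 + 22/9 = -5/9 ≈ -0.55556)
(-13341 + N)/((17086 - 1*(-9370)) + 246) = (-13341 - 5/9)/((17086 - 1*(-9370)) + 246) = -120074/(9*((17086 + 9370) + 246)) = -120074/(9*(26456 + 246)) = -120074/9/26702 = -120074/9*1/26702 = -60037/120159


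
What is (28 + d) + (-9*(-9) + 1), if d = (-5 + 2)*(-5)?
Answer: 125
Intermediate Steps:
d = 15 (d = -3*(-5) = 15)
(28 + d) + (-9*(-9) + 1) = (28 + 15) + (-9*(-9) + 1) = 43 + (81 + 1) = 43 + 82 = 125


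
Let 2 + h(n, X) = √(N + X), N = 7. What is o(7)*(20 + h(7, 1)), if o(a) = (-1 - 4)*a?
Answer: -630 - 70*√2 ≈ -729.00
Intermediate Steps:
h(n, X) = -2 + √(7 + X)
o(a) = -5*a
o(7)*(20 + h(7, 1)) = (-5*7)*(20 + (-2 + √(7 + 1))) = -35*(20 + (-2 + √8)) = -35*(20 + (-2 + 2*√2)) = -35*(18 + 2*√2) = -630 - 70*√2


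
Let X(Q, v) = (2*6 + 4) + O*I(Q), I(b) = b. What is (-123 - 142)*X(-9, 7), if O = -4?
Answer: -13780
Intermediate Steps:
X(Q, v) = 16 - 4*Q (X(Q, v) = (2*6 + 4) - 4*Q = (12 + 4) - 4*Q = 16 - 4*Q)
(-123 - 142)*X(-9, 7) = (-123 - 142)*(16 - 4*(-9)) = -265*(16 + 36) = -265*52 = -13780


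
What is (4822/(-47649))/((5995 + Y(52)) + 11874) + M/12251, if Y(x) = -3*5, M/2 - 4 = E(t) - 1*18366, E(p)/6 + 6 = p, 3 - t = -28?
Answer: -15493437717313/5211117494373 ≈ -2.9732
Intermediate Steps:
t = 31 (t = 3 - 1*(-28) = 3 + 28 = 31)
E(p) = -36 + 6*p
M = -36424 (M = 8 + 2*((-36 + 6*31) - 1*18366) = 8 + 2*((-36 + 186) - 18366) = 8 + 2*(150 - 18366) = 8 + 2*(-18216) = 8 - 36432 = -36424)
Y(x) = -15
(4822/(-47649))/((5995 + Y(52)) + 11874) + M/12251 = (4822/(-47649))/((5995 - 15) + 11874) - 36424/12251 = (4822*(-1/47649))/(5980 + 11874) - 36424*1/12251 = -4822/47649/17854 - 36424/12251 = -4822/47649*1/17854 - 36424/12251 = -2411/425362623 - 36424/12251 = -15493437717313/5211117494373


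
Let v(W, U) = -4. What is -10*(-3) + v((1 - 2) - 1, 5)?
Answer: 26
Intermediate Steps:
-10*(-3) + v((1 - 2) - 1, 5) = -10*(-3) - 4 = 30 - 4 = 26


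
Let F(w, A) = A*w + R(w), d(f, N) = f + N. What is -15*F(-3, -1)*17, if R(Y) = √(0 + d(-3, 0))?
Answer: -765 - 255*I*√3 ≈ -765.0 - 441.67*I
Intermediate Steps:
d(f, N) = N + f
R(Y) = I*√3 (R(Y) = √(0 + (0 - 3)) = √(0 - 3) = √(-3) = I*√3)
F(w, A) = I*√3 + A*w (F(w, A) = A*w + I*√3 = I*√3 + A*w)
-15*F(-3, -1)*17 = -15*(I*√3 - 1*(-3))*17 = -15*(I*√3 + 3)*17 = -15*(3 + I*√3)*17 = (-45 - 15*I*√3)*17 = -765 - 255*I*√3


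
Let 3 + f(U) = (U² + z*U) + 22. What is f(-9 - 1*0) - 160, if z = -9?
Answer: 21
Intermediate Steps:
f(U) = 19 + U² - 9*U (f(U) = -3 + ((U² - 9*U) + 22) = -3 + (22 + U² - 9*U) = 19 + U² - 9*U)
f(-9 - 1*0) - 160 = (19 + (-9 - 1*0)² - 9*(-9 - 1*0)) - 160 = (19 + (-9 + 0)² - 9*(-9 + 0)) - 160 = (19 + (-9)² - 9*(-9)) - 160 = (19 + 81 + 81) - 160 = 181 - 160 = 21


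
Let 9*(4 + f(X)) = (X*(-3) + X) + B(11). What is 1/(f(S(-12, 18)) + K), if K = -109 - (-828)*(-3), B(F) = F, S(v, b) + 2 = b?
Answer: -3/7798 ≈ -0.00038471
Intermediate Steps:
S(v, b) = -2 + b
K = -2593 (K = -109 - 138*18 = -109 - 2484 = -2593)
f(X) = -25/9 - 2*X/9 (f(X) = -4 + ((X*(-3) + X) + 11)/9 = -4 + ((-3*X + X) + 11)/9 = -4 + (-2*X + 11)/9 = -4 + (11 - 2*X)/9 = -4 + (11/9 - 2*X/9) = -25/9 - 2*X/9)
1/(f(S(-12, 18)) + K) = 1/((-25/9 - 2*(-2 + 18)/9) - 2593) = 1/((-25/9 - 2/9*16) - 2593) = 1/((-25/9 - 32/9) - 2593) = 1/(-19/3 - 2593) = 1/(-7798/3) = -3/7798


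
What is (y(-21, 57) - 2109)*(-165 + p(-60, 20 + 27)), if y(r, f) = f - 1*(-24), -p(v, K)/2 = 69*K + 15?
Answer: 13549068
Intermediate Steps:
p(v, K) = -30 - 138*K (p(v, K) = -2*(69*K + 15) = -2*(15 + 69*K) = -30 - 138*K)
y(r, f) = 24 + f (y(r, f) = f + 24 = 24 + f)
(y(-21, 57) - 2109)*(-165 + p(-60, 20 + 27)) = ((24 + 57) - 2109)*(-165 + (-30 - 138*(20 + 27))) = (81 - 2109)*(-165 + (-30 - 138*47)) = -2028*(-165 + (-30 - 6486)) = -2028*(-165 - 6516) = -2028*(-6681) = 13549068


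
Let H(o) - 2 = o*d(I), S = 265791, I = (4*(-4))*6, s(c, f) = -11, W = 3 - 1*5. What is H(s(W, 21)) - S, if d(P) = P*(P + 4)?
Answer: -362941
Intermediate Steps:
W = -2 (W = 3 - 5 = -2)
I = -96 (I = -16*6 = -96)
d(P) = P*(4 + P)
H(o) = 2 + 8832*o (H(o) = 2 + o*(-96*(4 - 96)) = 2 + o*(-96*(-92)) = 2 + o*8832 = 2 + 8832*o)
H(s(W, 21)) - S = (2 + 8832*(-11)) - 1*265791 = (2 - 97152) - 265791 = -97150 - 265791 = -362941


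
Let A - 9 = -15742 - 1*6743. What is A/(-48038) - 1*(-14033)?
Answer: 337069865/24019 ≈ 14033.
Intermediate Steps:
A = -22476 (A = 9 + (-15742 - 1*6743) = 9 + (-15742 - 6743) = 9 - 22485 = -22476)
A/(-48038) - 1*(-14033) = -22476/(-48038) - 1*(-14033) = -22476*(-1/48038) + 14033 = 11238/24019 + 14033 = 337069865/24019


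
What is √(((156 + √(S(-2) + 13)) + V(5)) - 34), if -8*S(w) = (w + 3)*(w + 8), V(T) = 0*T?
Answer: √502/2 ≈ 11.203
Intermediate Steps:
V(T) = 0
S(w) = -(3 + w)*(8 + w)/8 (S(w) = -(w + 3)*(w + 8)/8 = -(3 + w)*(8 + w)/8)
√(((156 + √(S(-2) + 13)) + V(5)) - 34) = √(((156 + √((-3 - 11/8*(-2) - ⅛*(-2)²) + 13)) + 0) - 34) = √(((156 + √((-3 + 11/4 - ⅛*4) + 13)) + 0) - 34) = √(((156 + √((-3 + 11/4 - ½) + 13)) + 0) - 34) = √(((156 + √(-¾ + 13)) + 0) - 34) = √(((156 + √(49/4)) + 0) - 34) = √(((156 + 7/2) + 0) - 34) = √((319/2 + 0) - 34) = √(319/2 - 34) = √(251/2) = √502/2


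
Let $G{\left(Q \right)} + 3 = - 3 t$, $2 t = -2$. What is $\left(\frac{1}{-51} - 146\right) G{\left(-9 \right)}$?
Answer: $0$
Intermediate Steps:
$t = -1$ ($t = \frac{1}{2} \left(-2\right) = -1$)
$G{\left(Q \right)} = 0$ ($G{\left(Q \right)} = -3 - -3 = -3 + 3 = 0$)
$\left(\frac{1}{-51} - 146\right) G{\left(-9 \right)} = \left(\frac{1}{-51} - 146\right) 0 = \left(- \frac{1}{51} - 146\right) 0 = \left(- \frac{7447}{51}\right) 0 = 0$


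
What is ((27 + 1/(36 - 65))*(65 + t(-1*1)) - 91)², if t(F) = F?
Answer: 2247613281/841 ≈ 2.6725e+6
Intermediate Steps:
((27 + 1/(36 - 65))*(65 + t(-1*1)) - 91)² = ((27 + 1/(36 - 65))*(65 - 1*1) - 91)² = ((27 + 1/(-29))*(65 - 1) - 91)² = ((27 - 1/29)*64 - 91)² = ((782/29)*64 - 91)² = (50048/29 - 91)² = (47409/29)² = 2247613281/841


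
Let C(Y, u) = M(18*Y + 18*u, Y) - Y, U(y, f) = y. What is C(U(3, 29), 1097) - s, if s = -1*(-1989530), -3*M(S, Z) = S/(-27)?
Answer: -17903597/9 ≈ -1.9893e+6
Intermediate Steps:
M(S, Z) = S/81 (M(S, Z) = -S/(3*(-27)) = -S*(-1)/(3*27) = -(-1)*S/81 = S/81)
C(Y, u) = -7*Y/9 + 2*u/9 (C(Y, u) = (18*Y + 18*u)/81 - Y = (2*Y/9 + 2*u/9) - Y = -7*Y/9 + 2*u/9)
s = 1989530
C(U(3, 29), 1097) - s = (-7/9*3 + (2/9)*1097) - 1*1989530 = (-7/3 + 2194/9) - 1989530 = 2173/9 - 1989530 = -17903597/9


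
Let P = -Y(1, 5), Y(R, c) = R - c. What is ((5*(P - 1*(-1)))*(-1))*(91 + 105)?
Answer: -4900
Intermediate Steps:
P = 4 (P = -(1 - 1*5) = -(1 - 5) = -1*(-4) = 4)
((5*(P - 1*(-1)))*(-1))*(91 + 105) = ((5*(4 - 1*(-1)))*(-1))*(91 + 105) = ((5*(4 + 1))*(-1))*196 = ((5*5)*(-1))*196 = (25*(-1))*196 = -25*196 = -4900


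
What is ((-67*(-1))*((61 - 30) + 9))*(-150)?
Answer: -402000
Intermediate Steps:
((-67*(-1))*((61 - 30) + 9))*(-150) = (67*(31 + 9))*(-150) = (67*40)*(-150) = 2680*(-150) = -402000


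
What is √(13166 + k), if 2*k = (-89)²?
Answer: √68506/2 ≈ 130.87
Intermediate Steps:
k = 7921/2 (k = (½)*(-89)² = (½)*7921 = 7921/2 ≈ 3960.5)
√(13166 + k) = √(13166 + 7921/2) = √(34253/2) = √68506/2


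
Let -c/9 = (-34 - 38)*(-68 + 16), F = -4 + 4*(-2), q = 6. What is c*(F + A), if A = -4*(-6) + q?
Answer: -606528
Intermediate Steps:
F = -12 (F = -4 - 8 = -12)
A = 30 (A = -4*(-6) + 6 = 24 + 6 = 30)
c = -33696 (c = -9*(-34 - 38)*(-68 + 16) = -(-648)*(-52) = -9*3744 = -33696)
c*(F + A) = -33696*(-12 + 30) = -33696*18 = -606528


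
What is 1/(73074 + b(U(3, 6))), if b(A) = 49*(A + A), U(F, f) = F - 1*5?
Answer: 1/72878 ≈ 1.3722e-5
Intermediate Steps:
U(F, f) = -5 + F (U(F, f) = F - 5 = -5 + F)
b(A) = 98*A (b(A) = 49*(2*A) = 98*A)
1/(73074 + b(U(3, 6))) = 1/(73074 + 98*(-5 + 3)) = 1/(73074 + 98*(-2)) = 1/(73074 - 196) = 1/72878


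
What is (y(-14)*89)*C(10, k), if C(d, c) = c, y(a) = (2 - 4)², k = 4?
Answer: 1424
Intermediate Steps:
y(a) = 4 (y(a) = (-2)² = 4)
(y(-14)*89)*C(10, k) = (4*89)*4 = 356*4 = 1424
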